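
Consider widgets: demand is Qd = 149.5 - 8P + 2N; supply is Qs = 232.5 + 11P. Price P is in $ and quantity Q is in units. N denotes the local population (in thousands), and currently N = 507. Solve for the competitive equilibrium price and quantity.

With N = 507, demand is Qd = 1163.5 - 8P.
Equating demand and supply, 1163.5 - 8P = 232.5 + 11P gives 19P = 931, so P* = 49.
From the demand curve, Q* = 1163.5 - 8(49) = 771.5.

P* = 49, Q* = 771.5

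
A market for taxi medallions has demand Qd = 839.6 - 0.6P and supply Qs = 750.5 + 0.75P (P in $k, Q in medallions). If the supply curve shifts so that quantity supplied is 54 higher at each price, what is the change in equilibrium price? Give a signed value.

Set Qd = Qs: 839.6 - 0.6P = 750.5 + 0.75P, so 89.1 = 1.35P and P* = 66.
Then Q* = 839.6 - 0.6(66) = 800.
After the shift, supply is Qs = 804.5 + 0.75P.
The new intersection has 35.1 = 1.35P, i.e. P = 26, Q = 824.
ΔP = 26 - 66 = -40.

ΔP = -40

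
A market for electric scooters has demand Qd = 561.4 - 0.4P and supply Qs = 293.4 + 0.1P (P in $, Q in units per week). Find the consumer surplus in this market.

Consumer surplus = 150511.25

The market clears where 561.4 - 0.4P = 293.4 + 0.1P. Rearranging, 0.5P = 268, hence P* = 536.
Then Q* = 561.4 - 0.4(536) = 347.
Demand choke price (Qd = 0): P = 561.4/0.4 = 1403.5. Consumer surplus = ½ × (1403.5 - 536) × 347 = 150511.25.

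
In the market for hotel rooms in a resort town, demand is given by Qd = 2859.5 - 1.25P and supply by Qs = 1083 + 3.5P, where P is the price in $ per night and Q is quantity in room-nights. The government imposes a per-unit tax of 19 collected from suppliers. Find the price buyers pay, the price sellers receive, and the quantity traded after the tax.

P_b = 388, P_s = 369, Q = 2374.5

With a tax of 19 on suppliers, they supply based on the net price P_s = P_b - 19, so Qs = 1016.5 + 3.5P_b.
Market clearing requires 2859.5 - 1.25P_b = 1016.5 + 3.5P_b; hence 1843 = 4.75P_b and P_b = 388.
Then P_s = 388 - 19 = 369 and Q = 2859.5 - 1.25(388) = 2374.5.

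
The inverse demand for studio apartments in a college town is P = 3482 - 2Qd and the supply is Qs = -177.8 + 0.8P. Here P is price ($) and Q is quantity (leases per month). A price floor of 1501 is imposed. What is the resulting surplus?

Surplus = 32.5

Inverting to quantity form: Qd = 1741 - 0.5P.
At P = 1501: Qd = 990.5 and Qs = 1023.
Surplus = Qs - Qd = 1023 - 990.5 = 32.5.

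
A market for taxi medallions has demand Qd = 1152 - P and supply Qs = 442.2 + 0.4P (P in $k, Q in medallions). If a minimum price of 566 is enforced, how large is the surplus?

With P fixed at 566, quantity demanded is 586 and quantity supplied is 668.6.
Surplus = Qs - Qd = 668.6 - 586 = 82.6.

Surplus = 82.6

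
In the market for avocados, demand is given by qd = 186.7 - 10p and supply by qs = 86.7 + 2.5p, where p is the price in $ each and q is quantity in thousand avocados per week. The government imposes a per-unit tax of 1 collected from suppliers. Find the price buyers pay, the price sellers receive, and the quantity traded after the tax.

p_b = 8.2, p_s = 7.2, q = 104.7

Suppliers keep p_s = p_b - 1 per unit, so supply in terms of the buyer price is qs = 84.2 + 2.5p_b.
Set qd = qs: 186.7 - 10p_b = 84.2 + 2.5p_b, so 102.5 = 12.5p_b and p_b = 8.2.
So p_s = 7.2 and the quantity traded is q = 186.7 - 10(8.2) = 104.7.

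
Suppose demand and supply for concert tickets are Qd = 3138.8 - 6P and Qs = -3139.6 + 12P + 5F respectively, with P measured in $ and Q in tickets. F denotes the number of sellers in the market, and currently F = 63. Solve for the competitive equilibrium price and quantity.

With F = 63, supply is Qs = -2824.6 + 12P.
Set Qd = Qs: 3138.8 - 6P = -2824.6 + 12P, so 5963.4 = 18P and P* = 331.3.
Then Q* = 3138.8 - 6(331.3) = 1151.

P* = 331.3, Q* = 1151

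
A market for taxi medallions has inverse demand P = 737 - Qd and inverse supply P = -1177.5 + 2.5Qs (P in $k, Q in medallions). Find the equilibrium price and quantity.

P* = 190, Q* = 547

Solving each curve for Q: Qd = 737 - P and Qs = 471 + 0.4P.
The market clears where 737 - P = 471 + 0.4P. Rearranging, 1.4P = 266, hence P* = 190.
Substitute back: Q* = 737 - 190 = 547.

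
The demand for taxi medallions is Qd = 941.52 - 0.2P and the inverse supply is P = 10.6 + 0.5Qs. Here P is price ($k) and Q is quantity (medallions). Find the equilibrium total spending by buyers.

In direct form, Qs = -21.2 + 2P.
Equating demand and supply, 941.52 - 0.2P = -21.2 + 2P gives 2.2P = 962.72, so P* = 437.6.
Substitute back: Q* = 941.52 - 0.2(437.6) = 854.
Total spending by buyers = P* × Q* = 437.6 × 854 = 373710.4.

Total spending by buyers = 373710.4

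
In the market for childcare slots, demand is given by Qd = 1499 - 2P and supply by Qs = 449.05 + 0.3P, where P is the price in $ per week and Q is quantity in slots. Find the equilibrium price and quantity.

P* = 456.5, Q* = 586

Equating demand and supply, 1499 - 2P = 449.05 + 0.3P gives 2.3P = 1049.95, so P* = 456.5.
From the demand curve, Q* = 1499 - 2(456.5) = 586.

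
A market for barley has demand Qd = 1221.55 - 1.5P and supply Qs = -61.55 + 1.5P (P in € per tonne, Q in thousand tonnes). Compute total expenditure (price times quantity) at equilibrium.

Set Qd = Qs: 1221.55 - 1.5P = -61.55 + 1.5P, so 1283.1 = 3P and P* = 427.7.
Plugging P* into demand: Q* = 1221.55 - 1.5(427.7) = 580.
Total expenditure = P* × Q* = 427.7 × 580 = 248066.

Total expenditure = 248066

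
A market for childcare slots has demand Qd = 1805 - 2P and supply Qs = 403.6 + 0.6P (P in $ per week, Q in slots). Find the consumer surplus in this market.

Consumer surplus = 132132.25

Equating demand and supply, 1805 - 2P = 403.6 + 0.6P gives 2.6P = 1401.4, so P* = 539.
From the demand curve, Q* = 1805 - 2(539) = 727.
Demand choke price (Qd = 0): P = 1805/2 = 902.5. Consumer surplus = ½ × (902.5 - 539) × 727 = 132132.25.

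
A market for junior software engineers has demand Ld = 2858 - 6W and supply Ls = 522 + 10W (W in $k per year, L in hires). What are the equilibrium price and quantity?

The market clears where 2858 - 6W = 522 + 10W. Rearranging, 16W = 2336, hence W* = 146.
From the demand curve, L* = 2858 - 6(146) = 1982.

W* = 146, L* = 1982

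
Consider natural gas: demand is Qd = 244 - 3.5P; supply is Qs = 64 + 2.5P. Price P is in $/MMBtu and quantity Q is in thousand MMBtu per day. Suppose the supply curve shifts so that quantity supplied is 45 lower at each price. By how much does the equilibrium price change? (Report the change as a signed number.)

At equilibrium Qd = Qs, so 244 - 3.5P = 64 + 2.5P; collecting terms, 180 = 6P and P* = 30.
Then Q* = 244 - 3.5(30) = 139.
After the shift, supply is Qs = 19 + 2.5P.
Re-solving, 6P = 225 gives P = 37.5 and Q = 112.75.
ΔP = 37.5 - 30 = 7.5.

ΔP = 7.5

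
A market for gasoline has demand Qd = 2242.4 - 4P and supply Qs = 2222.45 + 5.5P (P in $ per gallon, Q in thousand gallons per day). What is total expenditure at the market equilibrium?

Equating demand and supply, 2242.4 - 4P = 2222.45 + 5.5P gives 9.5P = 19.95, so P* = 2.1.
Substitute back: Q* = 2242.4 - 4(2.1) = 2234.
Total expenditure = P* × Q* = 2.1 × 2234 = 4691.4.

Total expenditure = 4691.4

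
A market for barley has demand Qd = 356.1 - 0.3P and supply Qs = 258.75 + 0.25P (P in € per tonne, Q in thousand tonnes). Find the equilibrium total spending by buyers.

Total spending by buyers = 53631

Equating demand and supply, 356.1 - 0.3P = 258.75 + 0.25P gives 0.55P = 97.35, so P* = 177.
Substitute back: Q* = 356.1 - 0.3(177) = 303.
Total spending by buyers = P* × Q* = 177 × 303 = 53631.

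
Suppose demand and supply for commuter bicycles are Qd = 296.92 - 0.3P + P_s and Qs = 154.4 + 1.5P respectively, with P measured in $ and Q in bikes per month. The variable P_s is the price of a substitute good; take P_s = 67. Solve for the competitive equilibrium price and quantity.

With P_s = 67, demand is Qd = 363.92 - 0.3P.
The market clears where 363.92 - 0.3P = 154.4 + 1.5P. Rearranging, 1.8P = 209.52, hence P* = 116.4.
Substitute back: Q* = 363.92 - 0.3(116.4) = 329.

P* = 116.4, Q* = 329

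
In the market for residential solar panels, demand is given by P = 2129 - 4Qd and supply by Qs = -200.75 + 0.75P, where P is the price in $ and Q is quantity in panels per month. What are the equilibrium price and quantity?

Solving each curve for Q: Qd = 532.25 - 0.25P.
Set Qd = Qs: 532.25 - 0.25P = -200.75 + 0.75P, so 733 = P and P* = 733.
Then Q* = 532.25 - 0.25(733) = 349.

P* = 733, Q* = 349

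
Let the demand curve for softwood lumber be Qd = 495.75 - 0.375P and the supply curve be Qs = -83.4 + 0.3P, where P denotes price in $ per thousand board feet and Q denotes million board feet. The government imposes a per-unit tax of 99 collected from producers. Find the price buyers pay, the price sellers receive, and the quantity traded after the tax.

P_b = 902, P_s = 803, Q = 157.5

With a tax of 99 on producers, they supply based on the net price P_s = P_b - 99, so Qs = -113.1 + 0.3P_b.
Set Qd = Qs: 495.75 - 0.375P_b = -113.1 + 0.3P_b, so 608.85 = 0.675P_b and P_b = 902.
Then P_s = 902 - 99 = 803 and Q = 495.75 - 0.375(902) = 157.5.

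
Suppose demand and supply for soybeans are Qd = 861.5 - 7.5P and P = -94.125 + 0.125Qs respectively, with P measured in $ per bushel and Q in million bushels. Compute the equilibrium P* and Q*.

P* = 7, Q* = 809

Solving each curve for Q: Qs = 753 + 8P.
The market clears where 861.5 - 7.5P = 753 + 8P. Rearranging, 15.5P = 108.5, hence P* = 7.
Plugging P* into demand: Q* = 861.5 - 7.5(7) = 809.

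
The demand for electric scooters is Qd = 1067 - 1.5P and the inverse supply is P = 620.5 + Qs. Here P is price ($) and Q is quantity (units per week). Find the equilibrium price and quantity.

In direct form, Qs = -620.5 + P.
Set Qd = Qs: 1067 - 1.5P = -620.5 + P, so 1687.5 = 2.5P and P* = 675.
Substitute back: Q* = 1067 - 1.5(675) = 54.5.

P* = 675, Q* = 54.5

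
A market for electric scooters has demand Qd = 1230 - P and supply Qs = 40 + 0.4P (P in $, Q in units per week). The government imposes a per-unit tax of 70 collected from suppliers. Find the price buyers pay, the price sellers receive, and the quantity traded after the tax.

The tax drives a wedge P_b - P_s = 70. Substituting P_s = P_b - 70 into supply: Qs = 12 + 0.4P_b.
Equate demand and the shifted supply: 1230 - P_b = 12 + 0.4P_b, giving 1.4P_b = 1218, so P_b = 870.
Then P_s = 870 - 70 = 800 and Q = 1230 - 870 = 360.

P_b = 870, P_s = 800, Q = 360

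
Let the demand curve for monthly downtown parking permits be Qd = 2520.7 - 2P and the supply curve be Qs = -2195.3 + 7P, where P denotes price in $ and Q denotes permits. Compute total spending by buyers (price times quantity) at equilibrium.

Total spending by buyers = 771694.8

Equating demand and supply, 2520.7 - 2P = -2195.3 + 7P gives 9P = 4716, so P* = 524.
Plugging P* into demand: Q* = 2520.7 - 2(524) = 1472.7.
Total spending by buyers = P* × Q* = 524 × 1472.7 = 771694.8.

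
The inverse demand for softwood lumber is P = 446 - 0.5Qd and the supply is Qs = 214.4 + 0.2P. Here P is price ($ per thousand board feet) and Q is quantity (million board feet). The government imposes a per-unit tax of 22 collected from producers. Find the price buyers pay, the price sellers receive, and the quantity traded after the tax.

Inverting to quantity form: Qd = 892 - 2P.
With a tax of 22 on producers, they supply based on the net price P_s = P_b - 22, so Qs = 210 + 0.2P_b.
Market clearing requires 892 - 2P_b = 210 + 0.2P_b; hence 682 = 2.2P_b and P_b = 310.
So P_s = 288 and the quantity traded is Q = 892 - 2(310) = 272.

P_b = 310, P_s = 288, Q = 272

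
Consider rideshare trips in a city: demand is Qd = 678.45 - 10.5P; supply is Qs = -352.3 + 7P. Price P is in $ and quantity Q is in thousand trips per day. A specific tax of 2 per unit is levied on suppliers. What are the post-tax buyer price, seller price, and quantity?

Suppliers keep P_s = P_b - 2 per unit, so supply in terms of the buyer price is Qs = -366.3 + 7P_b.
Equate demand and the shifted supply: 678.45 - 10.5P_b = -366.3 + 7P_b, giving 17.5P_b = 1044.75, so P_b = 59.7.
Then P_s = 59.7 - 2 = 57.7 and Q = 678.45 - 10.5(59.7) = 51.6.

P_b = 59.7, P_s = 57.7, Q = 51.6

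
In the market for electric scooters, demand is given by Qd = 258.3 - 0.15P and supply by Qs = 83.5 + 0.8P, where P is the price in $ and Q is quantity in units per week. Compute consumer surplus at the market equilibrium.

Consumer surplus = 177408.3

Set Qd = Qs: 258.3 - 0.15P = 83.5 + 0.8P, so 174.8 = 0.95P and P* = 184.
From the demand curve, Q* = 258.3 - 0.15(184) = 230.7.
Demand choke price (Qd = 0): P = 258.3/0.15 = 1722. Consumer surplus = ½ × (1722 - 184) × 230.7 = 177408.3.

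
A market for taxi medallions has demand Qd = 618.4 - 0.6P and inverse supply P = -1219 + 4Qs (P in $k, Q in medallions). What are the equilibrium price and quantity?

In direct form, Qs = 304.75 + 0.25P.
Equating demand and supply, 618.4 - 0.6P = 304.75 + 0.25P gives 0.85P = 313.65, so P* = 369.
Then Q* = 618.4 - 0.6(369) = 397.

P* = 369, Q* = 397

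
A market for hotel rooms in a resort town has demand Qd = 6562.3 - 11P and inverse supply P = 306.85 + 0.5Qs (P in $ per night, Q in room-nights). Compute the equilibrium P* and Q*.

P* = 552, Q* = 490.3

In direct form, Qs = -613.7 + 2P.
The market clears where 6562.3 - 11P = -613.7 + 2P. Rearranging, 13P = 7176, hence P* = 552.
Then Q* = 6562.3 - 11(552) = 490.3.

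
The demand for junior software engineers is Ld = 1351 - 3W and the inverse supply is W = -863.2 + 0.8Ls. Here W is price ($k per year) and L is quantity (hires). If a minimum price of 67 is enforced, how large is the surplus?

Solving each curve for L: Ls = 1079 + 1.25W.
Evaluating both curves at the floor price 67 gives Ld = 1150, Ls = 1162.75.
Surplus = Ls - Ld = 1162.75 - 1150 = 12.75.

Surplus = 12.75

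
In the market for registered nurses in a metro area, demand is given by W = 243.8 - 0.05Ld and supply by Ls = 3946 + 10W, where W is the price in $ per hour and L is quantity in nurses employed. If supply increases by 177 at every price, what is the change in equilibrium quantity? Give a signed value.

ΔL = 118

Rewriting in direct form: Ld = 4876 - 20W.
Set Ld = Ls: 4876 - 20W = 3946 + 10W, so 930 = 30W and W* = 31.
Substitute back: L* = 4876 - 20(31) = 4256.
After the shift, supply is Ls = 4123 + 10W.
The new intersection has 753 = 30W, i.e. W = 25.1, L = 4374.
ΔL = 4374 - 4256 = 118.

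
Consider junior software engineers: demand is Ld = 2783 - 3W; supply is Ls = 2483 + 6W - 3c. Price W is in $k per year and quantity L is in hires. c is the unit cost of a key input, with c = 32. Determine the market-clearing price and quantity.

W* = 44, L* = 2651

With c = 32, supply is Ls = 2387 + 6W.
The market clears where 2783 - 3W = 2387 + 6W. Rearranging, 9W = 396, hence W* = 44.
Plugging W* into demand: L* = 2783 - 3(44) = 2651.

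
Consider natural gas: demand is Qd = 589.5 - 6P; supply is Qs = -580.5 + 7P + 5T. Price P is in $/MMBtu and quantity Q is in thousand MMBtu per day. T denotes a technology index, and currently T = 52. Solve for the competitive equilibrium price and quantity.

P* = 70, Q* = 169.5

With T = 52, supply is Qs = -320.5 + 7P.
The market clears where 589.5 - 6P = -320.5 + 7P. Rearranging, 13P = 910, hence P* = 70.
From the demand curve, Q* = 589.5 - 6(70) = 169.5.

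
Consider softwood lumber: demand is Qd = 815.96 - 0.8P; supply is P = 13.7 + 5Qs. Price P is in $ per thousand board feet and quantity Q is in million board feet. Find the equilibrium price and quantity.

Rewriting in direct form: Qs = -2.74 + 0.2P.
Set Qd = Qs: 815.96 - 0.8P = -2.74 + 0.2P, so 818.7 = P and P* = 818.7.
Then Q* = 815.96 - 0.8(818.7) = 161.

P* = 818.7, Q* = 161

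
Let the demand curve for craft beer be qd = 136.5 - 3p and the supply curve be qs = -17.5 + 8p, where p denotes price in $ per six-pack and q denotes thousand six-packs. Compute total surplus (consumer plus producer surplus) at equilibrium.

The market clears where 136.5 - 3p = -17.5 + 8p. Rearranging, 11p = 154, hence p* = 14.
Plugging p* into demand: q* = 136.5 - 3(14) = 94.5.
Demand choke price = 45.5; supply choke price = 2.1875. CS = ½(45.5 - 14)(94.5) = 1488.375; PS = ½(14 - 2.1875)(94.5) = 558.140625. Total surplus = 2046.515625.

Total surplus = 2046.515625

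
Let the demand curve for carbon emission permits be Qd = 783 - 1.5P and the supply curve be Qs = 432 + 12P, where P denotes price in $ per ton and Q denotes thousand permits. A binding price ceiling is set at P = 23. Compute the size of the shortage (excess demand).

Shortage = 40.5

Evaluating both curves at the ceiling price 23 gives Qd = 748.5, Qs = 708.
Shortage = Qd - Qs = 748.5 - 708 = 40.5.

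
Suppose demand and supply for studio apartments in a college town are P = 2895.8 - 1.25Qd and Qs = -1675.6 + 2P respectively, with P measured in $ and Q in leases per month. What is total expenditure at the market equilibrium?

In direct form, Qd = 2316.64 - 0.8P.
Equating demand and supply, 2316.64 - 0.8P = -1675.6 + 2P gives 2.8P = 3992.24, so P* = 1425.8.
From the demand curve, Q* = 2316.64 - 0.8(1425.8) = 1176.
Total expenditure = P* × Q* = 1425.8 × 1176 = 1676740.8.

Total expenditure = 1676740.8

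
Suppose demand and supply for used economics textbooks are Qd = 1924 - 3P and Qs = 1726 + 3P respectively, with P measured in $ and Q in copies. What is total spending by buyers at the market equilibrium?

Equating demand and supply, 1924 - 3P = 1726 + 3P gives 6P = 198, so P* = 33.
Then Q* = 1924 - 3(33) = 1825.
Total spending by buyers = P* × Q* = 33 × 1825 = 60225.

Total spending by buyers = 60225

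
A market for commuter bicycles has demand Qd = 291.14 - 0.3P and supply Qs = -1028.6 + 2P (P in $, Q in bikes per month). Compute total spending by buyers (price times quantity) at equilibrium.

Set Qd = Qs: 291.14 - 0.3P = -1028.6 + 2P, so 1319.74 = 2.3P and P* = 573.8.
Substitute back: Q* = 291.14 - 0.3(573.8) = 119.
Total spending by buyers = P* × Q* = 573.8 × 119 = 68282.2.

Total spending by buyers = 68282.2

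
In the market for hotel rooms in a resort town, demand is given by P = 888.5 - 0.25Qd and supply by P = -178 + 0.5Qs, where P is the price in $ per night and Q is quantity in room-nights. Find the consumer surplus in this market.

Consumer surplus = 252760.5

Solving each curve for Q: Qd = 3554 - 4P and Qs = 356 + 2P.
Equating demand and supply, 3554 - 4P = 356 + 2P gives 6P = 3198, so P* = 533.
Then Q* = 3554 - 4(533) = 1422.
Demand choke price (Qd = 0): P = 3554/4 = 888.5. Consumer surplus = ½ × (888.5 - 533) × 1422 = 252760.5.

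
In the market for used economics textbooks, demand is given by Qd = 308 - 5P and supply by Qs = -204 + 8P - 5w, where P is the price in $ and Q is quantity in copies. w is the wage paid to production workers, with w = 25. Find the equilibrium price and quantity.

With w = 25, supply is Qs = -329 + 8P.
The market clears where 308 - 5P = -329 + 8P. Rearranging, 13P = 637, hence P* = 49.
Then Q* = 308 - 5(49) = 63.

P* = 49, Q* = 63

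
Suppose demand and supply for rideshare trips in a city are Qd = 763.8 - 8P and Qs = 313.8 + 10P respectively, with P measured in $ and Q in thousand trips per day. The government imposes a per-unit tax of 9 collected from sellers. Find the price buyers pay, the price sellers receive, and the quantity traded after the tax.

P_b = 30, P_s = 21, Q = 523.8

Sellers keep P_s = P_b - 9 per unit, so supply in terms of the buyer price is Qs = 223.8 + 10P_b.
Set Qd = Qs: 763.8 - 8P_b = 223.8 + 10P_b, so 540 = 18P_b and P_b = 30.
Then P_s = 30 - 9 = 21 and Q = 763.8 - 8(30) = 523.8.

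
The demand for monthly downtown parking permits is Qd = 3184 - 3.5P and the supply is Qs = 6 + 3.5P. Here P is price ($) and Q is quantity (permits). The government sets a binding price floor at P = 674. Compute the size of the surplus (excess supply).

With P fixed at 674, quantity demanded is 825 and quantity supplied is 2365.
Surplus = Qs - Qd = 2365 - 825 = 1540.

Surplus = 1540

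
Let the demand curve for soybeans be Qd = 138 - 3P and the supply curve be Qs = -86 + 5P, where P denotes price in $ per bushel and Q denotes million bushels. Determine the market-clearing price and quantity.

P* = 28, Q* = 54

The market clears where 138 - 3P = -86 + 5P. Rearranging, 8P = 224, hence P* = 28.
Plugging P* into demand: Q* = 138 - 3(28) = 54.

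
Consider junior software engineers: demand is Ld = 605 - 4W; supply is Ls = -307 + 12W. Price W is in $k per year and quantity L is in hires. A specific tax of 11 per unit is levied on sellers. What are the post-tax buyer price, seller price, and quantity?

The tax drives a wedge W_b - W_s = 11. Substituting W_s = W_b - 11 into supply: Ls = -439 + 12W_b.
Equate demand and the shifted supply: 605 - 4W_b = -439 + 12W_b, giving 16W_b = 1044, so W_b = 65.25.
So W_s = 54.25 and the quantity traded is L = 605 - 4(65.25) = 344.

W_b = 65.25, W_s = 54.25, L = 344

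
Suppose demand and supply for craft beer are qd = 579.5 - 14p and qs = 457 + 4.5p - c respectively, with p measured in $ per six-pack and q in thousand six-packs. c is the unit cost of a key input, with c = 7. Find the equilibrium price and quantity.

p* = 7, q* = 481.5

With c = 7, supply is qs = 450 + 4.5p.
The market clears where 579.5 - 14p = 450 + 4.5p. Rearranging, 18.5p = 129.5, hence p* = 7.
Substitute back: q* = 579.5 - 14(7) = 481.5.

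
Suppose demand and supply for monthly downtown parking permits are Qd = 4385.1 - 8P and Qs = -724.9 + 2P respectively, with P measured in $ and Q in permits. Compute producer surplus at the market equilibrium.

The market clears where 4385.1 - 8P = -724.9 + 2P. Rearranging, 10P = 5110, hence P* = 511.
From the demand curve, Q* = 4385.1 - 8(511) = 297.1.
Supply choke price (Qs = 0): P = 362.45. Producer surplus = ½ × (511 - 362.45) × 297.1 = 22067.1025.

Producer surplus = 22067.1025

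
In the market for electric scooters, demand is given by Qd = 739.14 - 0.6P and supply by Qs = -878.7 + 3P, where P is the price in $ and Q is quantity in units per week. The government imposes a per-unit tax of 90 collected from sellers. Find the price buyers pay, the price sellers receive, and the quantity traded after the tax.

Sellers keep P_s = P_b - 90 per unit, so supply in terms of the buyer price is Qs = -1148.7 + 3P_b.
Market clearing requires 739.14 - 0.6P_b = -1148.7 + 3P_b; hence 1887.84 = 3.6P_b and P_b = 524.4.
Then P_s = 524.4 - 90 = 434.4 and Q = 739.14 - 0.6(524.4) = 424.5.

P_b = 524.4, P_s = 434.4, Q = 424.5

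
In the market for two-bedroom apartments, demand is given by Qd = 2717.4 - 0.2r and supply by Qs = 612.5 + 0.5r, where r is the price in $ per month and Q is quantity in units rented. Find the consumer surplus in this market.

Set Qd = Qs: 2717.4 - 0.2r = 612.5 + 0.5r, so 2104.9 = 0.7r and r* = 3007.
From the demand curve, Q* = 2717.4 - 0.2(3007) = 2116.
Demand choke price (Qd = 0): r = 2717.4/0.2 = 13587. Consumer surplus = ½ × (13587 - 3007) × 2116 = 11193640.

Consumer surplus = 11193640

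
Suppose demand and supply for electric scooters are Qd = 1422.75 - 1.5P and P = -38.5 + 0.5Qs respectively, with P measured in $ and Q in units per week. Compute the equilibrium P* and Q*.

Solving each curve for Q: Qs = 77 + 2P.
Equating demand and supply, 1422.75 - 1.5P = 77 + 2P gives 3.5P = 1345.75, so P* = 384.5.
Substitute back: Q* = 1422.75 - 1.5(384.5) = 846.

P* = 384.5, Q* = 846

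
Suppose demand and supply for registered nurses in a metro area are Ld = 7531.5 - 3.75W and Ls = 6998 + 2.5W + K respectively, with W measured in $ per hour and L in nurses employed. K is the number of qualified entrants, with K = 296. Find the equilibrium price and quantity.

W* = 38, L* = 7389

With K = 296, supply is Ls = 7294 + 2.5W.
At equilibrium Ld = Ls, so 7531.5 - 3.75W = 7294 + 2.5W; collecting terms, 237.5 = 6.25W and W* = 38.
Then L* = 7531.5 - 3.75(38) = 7389.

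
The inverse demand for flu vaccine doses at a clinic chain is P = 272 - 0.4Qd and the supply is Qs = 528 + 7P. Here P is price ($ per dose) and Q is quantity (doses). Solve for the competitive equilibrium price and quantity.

In direct form, Qd = 680 - 2.5P.
The market clears where 680 - 2.5P = 528 + 7P. Rearranging, 9.5P = 152, hence P* = 16.
From the demand curve, Q* = 680 - 2.5(16) = 640.

P* = 16, Q* = 640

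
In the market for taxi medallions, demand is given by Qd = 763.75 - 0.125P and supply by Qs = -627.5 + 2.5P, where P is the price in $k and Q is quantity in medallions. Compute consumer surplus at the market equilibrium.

Consumer surplus = 1946025

Set Qd = Qs: 763.75 - 0.125P = -627.5 + 2.5P, so 1391.25 = 2.625P and P* = 530.
Plugging P* into demand: Q* = 763.75 - 0.125(530) = 697.5.
Demand choke price (Qd = 0): P = 763.75/0.125 = 6110. Consumer surplus = ½ × (6110 - 530) × 697.5 = 1946025.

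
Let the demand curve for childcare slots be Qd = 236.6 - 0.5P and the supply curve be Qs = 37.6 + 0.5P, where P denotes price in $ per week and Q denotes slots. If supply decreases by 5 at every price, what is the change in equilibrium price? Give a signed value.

ΔP = 5

Set Qd = Qs: 236.6 - 0.5P = 37.6 + 0.5P, so 199 = P and P* = 199.
From the demand curve, Q* = 236.6 - 0.5(199) = 137.1.
After the shift, supply is Qs = 32.6 + 0.5P.
The new intersection has 204 = P, i.e. P = 204, Q = 134.6.
ΔP = 204 - 199 = 5.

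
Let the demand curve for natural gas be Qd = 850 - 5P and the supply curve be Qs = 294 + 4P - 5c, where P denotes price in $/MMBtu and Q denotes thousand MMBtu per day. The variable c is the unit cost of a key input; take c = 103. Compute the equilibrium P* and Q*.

P* = 119, Q* = 255

With c = 103, supply is Qs = -221 + 4P.
Set Qd = Qs: 850 - 5P = -221 + 4P, so 1071 = 9P and P* = 119.
Substitute back: Q* = 850 - 5(119) = 255.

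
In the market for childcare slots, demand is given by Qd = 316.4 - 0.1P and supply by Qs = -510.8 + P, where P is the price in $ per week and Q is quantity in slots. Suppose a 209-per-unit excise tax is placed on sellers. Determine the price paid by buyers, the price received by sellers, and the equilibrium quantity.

P_b = 942, P_s = 733, Q = 222.2

The tax drives a wedge P_b - P_s = 209. Substituting P_s = P_b - 209 into supply: Qs = -719.8 + P_b.
Equate demand and the shifted supply: 316.4 - 0.1P_b = -719.8 + P_b, giving 1.1P_b = 1036.2, so P_b = 942.
Then P_s = 942 - 209 = 733 and Q = 316.4 - 0.1(942) = 222.2.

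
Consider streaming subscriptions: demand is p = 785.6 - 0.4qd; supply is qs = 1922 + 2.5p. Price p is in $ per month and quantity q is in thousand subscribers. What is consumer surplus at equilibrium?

Rewriting in direct form: qd = 1964 - 2.5p.
Set qd = qs: 1964 - 2.5p = 1922 + 2.5p, so 42 = 5p and p* = 8.4.
From the demand curve, q* = 1964 - 2.5(8.4) = 1943.
Demand choke price (qd = 0): p = 1964/2.5 = 785.6. Consumer surplus = ½ × (785.6 - 8.4) × 1943 = 755049.8.

Consumer surplus = 755049.8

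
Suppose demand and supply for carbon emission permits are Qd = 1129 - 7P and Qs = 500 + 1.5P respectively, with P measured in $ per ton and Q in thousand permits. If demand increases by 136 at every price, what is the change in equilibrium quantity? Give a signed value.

Equating demand and supply, 1129 - 7P = 500 + 1.5P gives 8.5P = 629, so P* = 74.
Then Q* = 1129 - 7(74) = 611.
After the shift, demand is Qd = 1265 - 7P.
Re-solving, 8.5P = 765 gives P = 90 and Q = 635.
ΔQ = 635 - 611 = 24.

ΔQ = 24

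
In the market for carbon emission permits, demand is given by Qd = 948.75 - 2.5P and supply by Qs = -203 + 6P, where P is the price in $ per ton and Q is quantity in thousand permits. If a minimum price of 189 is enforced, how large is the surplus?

Evaluating both curves at the floor price 189 gives Qd = 476.25, Qs = 931.
Surplus = Qs - Qd = 931 - 476.25 = 454.75.

Surplus = 454.75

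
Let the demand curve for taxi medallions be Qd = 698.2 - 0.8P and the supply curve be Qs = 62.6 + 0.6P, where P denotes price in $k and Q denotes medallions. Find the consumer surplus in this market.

Set Qd = Qs: 698.2 - 0.8P = 62.6 + 0.6P, so 635.6 = 1.4P and P* = 454.
Substitute back: Q* = 698.2 - 0.8(454) = 335.
Demand choke price (Qd = 0): P = 698.2/0.8 = 872.75. Consumer surplus = ½ × (872.75 - 454) × 335 = 70140.625.

Consumer surplus = 70140.625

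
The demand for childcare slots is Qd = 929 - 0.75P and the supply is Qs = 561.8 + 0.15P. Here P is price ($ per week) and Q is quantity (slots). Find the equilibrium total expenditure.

Set Qd = Qs: 929 - 0.75P = 561.8 + 0.15P, so 367.2 = 0.9P and P* = 408.
Then Q* = 929 - 0.75(408) = 623.
Total expenditure = P* × Q* = 408 × 623 = 254184.

Total expenditure = 254184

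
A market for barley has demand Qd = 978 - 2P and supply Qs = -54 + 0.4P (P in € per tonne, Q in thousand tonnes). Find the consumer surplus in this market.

Consumer surplus = 3481

At equilibrium Qd = Qs, so 978 - 2P = -54 + 0.4P; collecting terms, 1032 = 2.4P and P* = 430.
Substitute back: Q* = 978 - 2(430) = 118.
Demand choke price (Qd = 0): P = 978/2 = 489. Consumer surplus = ½ × (489 - 430) × 118 = 3481.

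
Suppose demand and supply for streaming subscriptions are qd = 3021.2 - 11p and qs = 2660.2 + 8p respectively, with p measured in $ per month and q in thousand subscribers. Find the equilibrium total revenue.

Set qd = qs: 3021.2 - 11p = 2660.2 + 8p, so 361 = 19p and p* = 19.
Substitute back: q* = 3021.2 - 11(19) = 2812.2.
Total revenue = p* × q* = 19 × 2812.2 = 53431.8.

Total revenue = 53431.8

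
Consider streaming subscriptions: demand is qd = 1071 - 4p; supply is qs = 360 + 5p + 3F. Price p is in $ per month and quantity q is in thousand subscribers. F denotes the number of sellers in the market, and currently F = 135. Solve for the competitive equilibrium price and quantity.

With F = 135, supply is qs = 765 + 5p.
Equating demand and supply, 1071 - 4p = 765 + 5p gives 9p = 306, so p* = 34.
From the demand curve, q* = 1071 - 4(34) = 935.

p* = 34, q* = 935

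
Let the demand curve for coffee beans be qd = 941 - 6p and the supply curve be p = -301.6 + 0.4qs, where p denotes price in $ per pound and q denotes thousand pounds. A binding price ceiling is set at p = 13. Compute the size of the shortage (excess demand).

In direct form, qs = 754 + 2.5p.
At p = 13: qd = 863 and qs = 786.5.
Shortage = qd - qs = 863 - 786.5 = 76.5.

Shortage = 76.5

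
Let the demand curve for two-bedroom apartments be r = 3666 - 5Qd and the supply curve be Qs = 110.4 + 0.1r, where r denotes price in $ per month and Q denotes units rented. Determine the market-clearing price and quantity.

r* = 2076, Q* = 318

Rewriting in direct form: Qd = 733.2 - 0.2r.
The market clears where 733.2 - 0.2r = 110.4 + 0.1r. Rearranging, 0.3r = 622.8, hence r* = 2076.
Plugging r* into demand: Q* = 733.2 - 0.2(2076) = 318.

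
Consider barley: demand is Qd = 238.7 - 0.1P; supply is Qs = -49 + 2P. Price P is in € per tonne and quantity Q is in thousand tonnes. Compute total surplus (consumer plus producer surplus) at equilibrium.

The market clears where 238.7 - 0.1P = -49 + 2P. Rearranging, 2.1P = 287.7, hence P* = 137.
Substitute back: Q* = 238.7 - 0.1(137) = 225.
Demand choke price = 2387; supply choke price = 24.5. CS = ½(2387 - 137)(225) = 253125; PS = ½(137 - 24.5)(225) = 12656.25. Total surplus = 265781.25.

Total surplus = 265781.25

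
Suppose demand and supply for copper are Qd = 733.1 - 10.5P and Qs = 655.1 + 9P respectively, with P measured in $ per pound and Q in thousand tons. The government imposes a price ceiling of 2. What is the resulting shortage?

At P = 2: Qd = 712.1 and Qs = 673.1.
Shortage = Qd - Qs = 712.1 - 673.1 = 39.

Shortage = 39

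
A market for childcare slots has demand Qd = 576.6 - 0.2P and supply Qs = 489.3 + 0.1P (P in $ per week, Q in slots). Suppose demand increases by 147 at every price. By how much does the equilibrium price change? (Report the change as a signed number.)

Set Qd = Qs: 576.6 - 0.2P = 489.3 + 0.1P, so 87.3 = 0.3P and P* = 291.
Substitute back: Q* = 576.6 - 0.2(291) = 518.4.
After the shift, demand is Qd = 723.6 - 0.2P.
The new intersection has 234.3 = 0.3P, i.e. P = 781, Q = 567.4.
ΔP = 781 - 291 = 490.

ΔP = 490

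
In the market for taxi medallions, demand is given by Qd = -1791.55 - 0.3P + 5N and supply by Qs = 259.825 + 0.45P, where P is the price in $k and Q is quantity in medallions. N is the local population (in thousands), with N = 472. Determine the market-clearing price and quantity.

P* = 411.5, Q* = 445

With N = 472, demand is Qd = 568.45 - 0.3P.
At equilibrium Qd = Qs, so 568.45 - 0.3P = 259.825 + 0.45P; collecting terms, 308.625 = 0.75P and P* = 411.5.
From the demand curve, Q* = 568.45 - 0.3(411.5) = 445.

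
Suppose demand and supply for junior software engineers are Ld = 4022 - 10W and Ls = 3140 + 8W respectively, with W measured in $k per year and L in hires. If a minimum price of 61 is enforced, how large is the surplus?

With W fixed at 61, quantity demanded is 3412 and quantity supplied is 3628.
Surplus = Ls - Ld = 3628 - 3412 = 216.

Surplus = 216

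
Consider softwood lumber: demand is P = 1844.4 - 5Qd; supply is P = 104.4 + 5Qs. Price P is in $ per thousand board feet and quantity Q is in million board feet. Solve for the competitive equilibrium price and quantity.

P* = 974.4, Q* = 174

Inverting to quantity form: Qd = 368.88 - 0.2P and Qs = -20.88 + 0.2P.
The market clears where 368.88 - 0.2P = -20.88 + 0.2P. Rearranging, 0.4P = 389.76, hence P* = 974.4.
Then Q* = 368.88 - 0.2(974.4) = 174.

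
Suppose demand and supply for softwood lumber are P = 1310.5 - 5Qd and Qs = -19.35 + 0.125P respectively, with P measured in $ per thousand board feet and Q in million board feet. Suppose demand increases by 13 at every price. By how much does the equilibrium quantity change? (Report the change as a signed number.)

ΔQ = 5

Solving each curve for Q: Qd = 262.1 - 0.2P.
At equilibrium Qd = Qs, so 262.1 - 0.2P = -19.35 + 0.125P; collecting terms, 281.45 = 0.325P and P* = 866.
Then Q* = 262.1 - 0.2(866) = 88.9.
After the shift, demand is Qd = 275.1 - 0.2P.
Re-solving, 0.325P = 294.45 gives P = 906 and Q = 93.9.
ΔQ = 93.9 - 88.9 = 5.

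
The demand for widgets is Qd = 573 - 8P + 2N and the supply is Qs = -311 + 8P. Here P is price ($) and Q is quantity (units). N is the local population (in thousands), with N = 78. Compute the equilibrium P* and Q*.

P* = 65, Q* = 209

With N = 78, demand is Qd = 729 - 8P.
Equating demand and supply, 729 - 8P = -311 + 8P gives 16P = 1040, so P* = 65.
Substitute back: Q* = 729 - 8(65) = 209.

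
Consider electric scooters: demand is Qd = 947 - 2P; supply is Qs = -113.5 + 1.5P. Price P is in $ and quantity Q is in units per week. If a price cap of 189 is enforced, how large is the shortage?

At P = 189: Qd = 569 and Qs = 170.
Shortage = Qd - Qs = 569 - 170 = 399.

Shortage = 399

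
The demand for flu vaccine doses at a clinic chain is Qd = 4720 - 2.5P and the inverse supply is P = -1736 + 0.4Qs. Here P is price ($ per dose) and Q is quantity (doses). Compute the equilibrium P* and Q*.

P* = 76, Q* = 4530

Inverting to quantity form: Qs = 4340 + 2.5P.
The market clears where 4720 - 2.5P = 4340 + 2.5P. Rearranging, 5P = 380, hence P* = 76.
Then Q* = 4720 - 2.5(76) = 4530.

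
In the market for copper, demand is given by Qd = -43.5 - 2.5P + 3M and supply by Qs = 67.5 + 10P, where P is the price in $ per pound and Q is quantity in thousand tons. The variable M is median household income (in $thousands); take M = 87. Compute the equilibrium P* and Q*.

P* = 12, Q* = 187.5

With M = 87, demand is Qd = 217.5 - 2.5P.
At equilibrium Qd = Qs, so 217.5 - 2.5P = 67.5 + 10P; collecting terms, 150 = 12.5P and P* = 12.
From the demand curve, Q* = 217.5 - 2.5(12) = 187.5.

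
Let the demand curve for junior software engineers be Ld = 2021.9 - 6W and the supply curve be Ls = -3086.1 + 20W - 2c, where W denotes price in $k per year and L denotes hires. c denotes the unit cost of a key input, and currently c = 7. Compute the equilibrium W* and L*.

W* = 197, L* = 839.9

With c = 7, supply is Ls = -3100.1 + 20W.
Set Ld = Ls: 2021.9 - 6W = -3100.1 + 20W, so 5122 = 26W and W* = 197.
From the demand curve, L* = 2021.9 - 6(197) = 839.9.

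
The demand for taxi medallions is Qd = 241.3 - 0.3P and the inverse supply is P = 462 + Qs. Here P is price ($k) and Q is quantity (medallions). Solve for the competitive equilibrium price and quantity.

In direct form, Qs = -462 + P.
Set Qd = Qs: 241.3 - 0.3P = -462 + P, so 703.3 = 1.3P and P* = 541.
Plugging P* into demand: Q* = 241.3 - 0.3(541) = 79.

P* = 541, Q* = 79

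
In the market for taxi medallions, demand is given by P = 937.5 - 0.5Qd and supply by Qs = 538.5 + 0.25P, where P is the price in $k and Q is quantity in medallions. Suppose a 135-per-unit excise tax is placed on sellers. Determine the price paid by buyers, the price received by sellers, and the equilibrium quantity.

Solving each curve for Q: Qd = 1875 - 2P.
Sellers keep P_s = P_b - 135 per unit, so supply in terms of the buyer price is Qs = 504.75 + 0.25P_b.
Market clearing requires 1875 - 2P_b = 504.75 + 0.25P_b; hence 1370.25 = 2.25P_b and P_b = 609.
Then P_s = 609 - 135 = 474 and Q = 1875 - 2(609) = 657.

P_b = 609, P_s = 474, Q = 657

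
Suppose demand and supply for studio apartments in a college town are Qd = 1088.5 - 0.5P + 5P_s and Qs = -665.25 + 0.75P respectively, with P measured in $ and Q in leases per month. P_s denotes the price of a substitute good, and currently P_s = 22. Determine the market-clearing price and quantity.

With P_s = 22, demand is Qd = 1198.5 - 0.5P.
The market clears where 1198.5 - 0.5P = -665.25 + 0.75P. Rearranging, 1.25P = 1863.75, hence P* = 1491.
Then Q* = 1198.5 - 0.5(1491) = 453.

P* = 1491, Q* = 453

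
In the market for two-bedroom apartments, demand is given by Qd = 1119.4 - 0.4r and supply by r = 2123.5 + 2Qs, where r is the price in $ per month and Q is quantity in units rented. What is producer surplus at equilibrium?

Inverting to quantity form: Qs = -1061.75 + 0.5r.
Equating demand and supply, 1119.4 - 0.4r = -1061.75 + 0.5r gives 0.9r = 2181.15, so r* = 2423.5.
Plugging r* into demand: Q* = 1119.4 - 0.4(2423.5) = 150.
Supply choke price (Qs = 0): r = 2123.5. Producer surplus = ½ × (2423.5 - 2123.5) × 150 = 22500.

Producer surplus = 22500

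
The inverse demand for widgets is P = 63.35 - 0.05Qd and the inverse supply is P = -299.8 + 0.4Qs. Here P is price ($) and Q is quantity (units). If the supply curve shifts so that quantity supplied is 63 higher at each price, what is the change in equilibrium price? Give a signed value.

Solving each curve for Q: Qd = 1267 - 20P and Qs = 749.5 + 2.5P.
The market clears where 1267 - 20P = 749.5 + 2.5P. Rearranging, 22.5P = 517.5, hence P* = 23.
Then Q* = 1267 - 20(23) = 807.
After the shift, supply is Qs = 812.5 + 2.5P.
Re-solving, 22.5P = 454.5 gives P = 20.2 and Q = 863.
ΔP = 20.2 - 23 = -2.8.

ΔP = -2.8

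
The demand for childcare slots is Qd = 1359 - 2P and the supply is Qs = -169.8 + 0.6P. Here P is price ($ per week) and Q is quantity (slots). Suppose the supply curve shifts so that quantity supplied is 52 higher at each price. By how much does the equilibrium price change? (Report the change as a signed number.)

ΔP = -20

The market clears where 1359 - 2P = -169.8 + 0.6P. Rearranging, 2.6P = 1528.8, hence P* = 588.
Then Q* = 1359 - 2(588) = 183.
After the shift, supply is Qs = -117.8 + 0.6P.
Re-solving, 2.6P = 1476.8 gives P = 568 and Q = 223.
ΔP = 568 - 588 = -20.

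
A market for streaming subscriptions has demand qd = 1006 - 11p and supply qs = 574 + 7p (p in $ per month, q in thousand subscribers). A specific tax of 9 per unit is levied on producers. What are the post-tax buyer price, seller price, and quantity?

p_b = 27.5, p_s = 18.5, q = 703.5

The tax drives a wedge p_b - p_s = 9. Substituting p_s = p_b - 9 into supply: qs = 511 + 7p_b.
Market clearing requires 1006 - 11p_b = 511 + 7p_b; hence 495 = 18p_b and p_b = 27.5.
Then p_s = 27.5 - 9 = 18.5 and q = 1006 - 11(27.5) = 703.5.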